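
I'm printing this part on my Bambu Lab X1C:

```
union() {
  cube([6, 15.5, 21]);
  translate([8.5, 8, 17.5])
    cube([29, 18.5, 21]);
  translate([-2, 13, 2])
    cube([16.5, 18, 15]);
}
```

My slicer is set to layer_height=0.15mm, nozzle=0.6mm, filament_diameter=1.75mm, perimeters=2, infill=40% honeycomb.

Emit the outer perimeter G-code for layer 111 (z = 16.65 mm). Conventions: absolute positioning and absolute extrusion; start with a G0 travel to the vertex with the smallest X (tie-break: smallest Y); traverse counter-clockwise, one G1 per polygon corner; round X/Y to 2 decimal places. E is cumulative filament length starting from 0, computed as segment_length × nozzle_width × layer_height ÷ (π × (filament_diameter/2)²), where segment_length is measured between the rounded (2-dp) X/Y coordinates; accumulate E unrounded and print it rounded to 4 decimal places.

G0 X-2.00 Y13.00 Z16.65
G1 X0.00 Y13.00 E0.0748
G1 X0.00 Y0.00 E0.5613
G1 X6.00 Y0.00 E0.7858
G1 X6.00 Y13.00 E1.2722
G1 X14.50 Y13.00 E1.5903
G1 X14.50 Y31.00 E2.2638
G1 X-2.00 Y31.00 E2.8812
G1 X-2.00 Y13.00 E3.5547

At z = 16.65 mm: the cube (footprint 6×15.5) is included at this height; the cube at (8.5, 8) does not reach this height (z outside [17.5, 38.5]); the cube at (-2, 13) is present — its section is the full 16.5×18 rectangle; Merging all regions: the regions partially overlap (shared area 15.00 mm²), so overlapping operands fuse into one piece — 1 connected region. The outline is a single polygon with 8 vertices. Extrusion per mm of travel: 0.6 × 0.15 / (π × 0.875²) = 0.037418. Accumulating E over each segment gives final E = 3.5547.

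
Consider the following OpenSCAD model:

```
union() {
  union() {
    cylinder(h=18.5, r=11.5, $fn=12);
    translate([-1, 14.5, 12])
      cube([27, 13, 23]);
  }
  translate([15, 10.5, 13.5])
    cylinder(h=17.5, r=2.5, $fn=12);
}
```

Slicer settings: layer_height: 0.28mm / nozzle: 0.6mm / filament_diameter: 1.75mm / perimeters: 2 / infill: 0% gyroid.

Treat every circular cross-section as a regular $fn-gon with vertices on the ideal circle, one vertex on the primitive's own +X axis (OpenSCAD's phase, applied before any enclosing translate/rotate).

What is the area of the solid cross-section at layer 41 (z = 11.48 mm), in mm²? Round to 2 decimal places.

396.75 mm²

At z = 11.48 mm: the cylinder: section is a regular 12-gon, circumradius r=11.5 (area = (12/2)·11.500²·sin(360°/12) = 396.75 mm²); the cube at (-1, 14.5) does not reach this height (z outside [12, 35]); Taking the union: only the r=11.5 cylinder is present, so the union is just that shape — area = 396.75 mm²; the cylinder at (15, 10.5) is absent (z outside [13.5, 31]); Taking the union: only the result so far is present, so the union is just that shape — area = 396.75 mm². Overall, the cross-section is a single solid region. Net area = 396.75 mm².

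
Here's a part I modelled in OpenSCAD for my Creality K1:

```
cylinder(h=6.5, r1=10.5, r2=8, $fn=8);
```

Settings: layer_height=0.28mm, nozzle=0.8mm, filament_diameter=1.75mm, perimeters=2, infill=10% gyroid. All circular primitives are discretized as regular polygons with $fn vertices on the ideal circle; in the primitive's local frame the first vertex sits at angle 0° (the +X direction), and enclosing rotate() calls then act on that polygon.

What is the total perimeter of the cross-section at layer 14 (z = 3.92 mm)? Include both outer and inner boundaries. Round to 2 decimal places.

55.06 mm

At z = 3.92 mm: the cone: at t=0.603 of its height the radius interpolates to r₁+(r₂−r₁)t = 8.992, giving a regular 8-gon of that circumradius (perimeter = 2·8·8.992·sin(180°/8) = 55.06 mm). Overall, the cross-section is a single solid region. Total boundary length (outer) = 55.06 mm.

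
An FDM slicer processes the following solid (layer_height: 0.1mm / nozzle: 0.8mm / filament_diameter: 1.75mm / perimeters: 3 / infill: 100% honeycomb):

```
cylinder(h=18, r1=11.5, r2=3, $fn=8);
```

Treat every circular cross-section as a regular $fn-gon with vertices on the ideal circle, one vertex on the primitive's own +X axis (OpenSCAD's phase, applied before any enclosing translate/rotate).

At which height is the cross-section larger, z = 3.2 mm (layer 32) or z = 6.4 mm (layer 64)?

layer 32 (z = 3.2 mm)

Layer 32 (z = 3.2): the cone contributes a regular 8-gon of circumradius 9.989 (interpolated between r1=11.5 and r2=3 at t=0.178) (area = (8/2)·9.989²·sin(360°/8) = 282.21 mm²). So its area = 282.21 mm². Layer 64 (z = 6.4): the cone contributes a regular 8-gon of circumradius 8.478 (interpolated between r1=11.5 and r2=3 at t=0.356) (area = (8/2)·8.478²·sin(360°/8) = 203.29 mm²). So its area = 203.29 mm². Layer 32 is larger (282.21 vs 203.29 mm²).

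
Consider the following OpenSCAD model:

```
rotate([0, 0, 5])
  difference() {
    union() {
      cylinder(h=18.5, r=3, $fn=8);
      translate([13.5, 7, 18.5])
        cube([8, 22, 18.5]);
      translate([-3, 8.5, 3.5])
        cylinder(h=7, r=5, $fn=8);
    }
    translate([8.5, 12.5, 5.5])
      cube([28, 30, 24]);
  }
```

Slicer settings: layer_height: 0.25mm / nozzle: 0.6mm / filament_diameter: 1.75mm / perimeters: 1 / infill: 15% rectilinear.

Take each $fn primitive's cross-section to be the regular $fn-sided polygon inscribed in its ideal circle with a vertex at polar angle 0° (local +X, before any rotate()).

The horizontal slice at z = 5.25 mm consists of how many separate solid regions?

2

At z = 5.25 mm: the r=3 cylinder gives a regular 8-gon of circumradius 3 (constant along its height); the cube at (13.5, 7) does not reach this height (z outside [18.5, 37]); the r=5 cylinder at (-3, 8.5) contributes a regular 8-gon of circumradius 5; Combining (union): the 2 present regions are separate (no shared area or edge), so areas and boundary lengths simply add and each stays a separate island — 2 connected regions; the cube at (8.5, 12.5) does not reach this height (z outside [5.5, 29.5]); Taking the first minus the rest: none of the subtracted shapes is present at this height, so that combined region is unchanged — 2 connected regions; (rotated 5° about Z; rotation is an isometry so areas/perimeters/island counts are preserved). The result has 2 disconnected regions.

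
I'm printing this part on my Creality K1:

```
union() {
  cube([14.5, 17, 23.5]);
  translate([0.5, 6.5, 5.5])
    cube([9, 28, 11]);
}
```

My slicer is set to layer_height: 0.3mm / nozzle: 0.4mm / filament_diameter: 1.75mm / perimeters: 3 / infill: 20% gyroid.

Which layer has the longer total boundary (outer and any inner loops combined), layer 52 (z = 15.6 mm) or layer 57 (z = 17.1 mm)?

Layer 52 (z = 15.6): the cube (footprint 14.5×17) is included at this height (perimeter 63.00 mm); the cube at (0.5, 6.5) is present — its section is the full 9×28 rectangle (perimeter 74.00 mm); Combining (union): the regions partially overlap (shared area 94.50 mm²), so the edge portions inside another operand are dropped and the merged outline is re-measured after clipping — boundary = 98.00 mm. So its perimeter = 98.00 mm. Layer 57 (z = 17.1): the cube is present — its section is the full 14.5×17 rectangle (perimeter 63.00 mm); the cube at (0.5, 6.5) is absent (z outside [5.5, 16.5]); Combining (union): only the 14.5×17 cube is present, so the union is just that shape — boundary = 63.00 mm. So its perimeter = 63.00 mm. Layer 52 is larger (98.00 vs 63.00 mm).

layer 52 (z = 15.6 mm)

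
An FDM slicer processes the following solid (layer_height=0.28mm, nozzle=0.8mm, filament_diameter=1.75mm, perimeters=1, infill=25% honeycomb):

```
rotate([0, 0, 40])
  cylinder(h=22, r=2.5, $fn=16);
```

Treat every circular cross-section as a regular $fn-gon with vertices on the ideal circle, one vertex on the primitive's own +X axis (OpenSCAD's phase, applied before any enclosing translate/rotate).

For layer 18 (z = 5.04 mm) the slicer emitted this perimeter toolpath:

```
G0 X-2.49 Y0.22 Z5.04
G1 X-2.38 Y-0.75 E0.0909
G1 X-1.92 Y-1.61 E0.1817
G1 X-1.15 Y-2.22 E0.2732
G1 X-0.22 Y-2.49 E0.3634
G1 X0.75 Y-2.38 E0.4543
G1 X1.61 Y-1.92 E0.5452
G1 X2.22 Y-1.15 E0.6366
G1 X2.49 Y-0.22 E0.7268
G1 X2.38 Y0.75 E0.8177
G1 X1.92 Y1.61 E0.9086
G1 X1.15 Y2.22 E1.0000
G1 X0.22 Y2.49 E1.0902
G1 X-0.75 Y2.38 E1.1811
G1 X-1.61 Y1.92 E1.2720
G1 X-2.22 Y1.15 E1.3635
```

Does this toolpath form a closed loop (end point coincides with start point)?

Start point (G0): (-2.49, 0.22). End point (last G1): the path does not return to the start — open.

no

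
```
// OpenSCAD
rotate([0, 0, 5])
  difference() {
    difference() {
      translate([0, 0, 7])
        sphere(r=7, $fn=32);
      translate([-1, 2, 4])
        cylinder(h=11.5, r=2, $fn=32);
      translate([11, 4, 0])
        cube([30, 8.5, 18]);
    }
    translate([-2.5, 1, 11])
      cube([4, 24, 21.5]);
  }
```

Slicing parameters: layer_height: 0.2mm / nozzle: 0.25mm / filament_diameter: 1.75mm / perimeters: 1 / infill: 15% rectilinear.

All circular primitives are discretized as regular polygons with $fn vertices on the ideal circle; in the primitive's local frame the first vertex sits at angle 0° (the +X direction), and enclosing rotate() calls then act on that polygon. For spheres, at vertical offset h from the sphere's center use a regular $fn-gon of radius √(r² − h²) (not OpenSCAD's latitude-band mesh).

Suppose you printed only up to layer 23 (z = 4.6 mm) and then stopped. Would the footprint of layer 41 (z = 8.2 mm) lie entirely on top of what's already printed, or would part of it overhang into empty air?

Compare the two slices. At z = 4.6: the sphere: section is a regular 32-gon, circumradius = √(r²−h²) = √(7²−2.4²) = 6.576 (area = (32/2)·6.576²·sin(360°/32) = 134.97 mm²); the cylinder at (-1, 2): section is a regular 32-gon, circumradius r=2 (area = (32/2)·2.000²·sin(360°/32) = 12.49 mm²); the cube at (11, 4) (footprint 30×8.5) is included at this height (area 255.00 mm²); After the difference (first − rest): starting from the r=7 sphere (134.97 mm²), the r=2 cylinder at (-1, 2) lies wholly inside it (removes its full 12.49 mm² and its 12.55 mm outline becomes a hole wall); the 30×8.5 cube at (11, 4) misses the remaining region (no effect) — area = 122.49 mm²; the cube at (-2.5, 1) is absent (z outside [11, 32.5]); After the difference (first − rest): none of the subtracted shapes is present at this height, so the result so far is unchanged — area = 122.49 mm²; (rotated 5° about Z; rotation is an isometry so areas/perimeters/island counts are preserved). At z = 8.2: the sphere: section is a regular 32-gon, circumradius = √(r²−h²) = √(7²−1.2²) = 6.896 (area = (32/2)·6.896²·sin(360°/32) = 148.46 mm²); the cylinder at (-1, 2): section is a regular 32-gon, circumradius r=2 (area = (32/2)·2.000²·sin(360°/32) = 12.49 mm²); the 30×8.5 cube at (11, 4) contributes its full rectangle (area 255.00 mm²); After the difference (first − rest): starting from the r=7 sphere (148.46 mm²), the r=2 cylinder at (-1, 2) lies wholly inside it (removes its full 12.49 mm² and its 12.55 mm outline becomes a hole wall); the 30×8.5 cube at (11, 4) misses the remaining region (no effect) — area = 135.97 mm²; the cube at (-2.5, 1) is absent (z outside [11, 32.5]); Subtracting the remaining from the first: none of the subtracted shapes is present at this height, so the result so far is unchanged — area = 135.97 mm²; (whole slice rotated 5° about Z — lengths, areas and connectivity unchanged). Checking containment: at z = 8.2 the cross-section extends beyond the z = 4.6 cross-section by about 13.48 mm².

part overhangs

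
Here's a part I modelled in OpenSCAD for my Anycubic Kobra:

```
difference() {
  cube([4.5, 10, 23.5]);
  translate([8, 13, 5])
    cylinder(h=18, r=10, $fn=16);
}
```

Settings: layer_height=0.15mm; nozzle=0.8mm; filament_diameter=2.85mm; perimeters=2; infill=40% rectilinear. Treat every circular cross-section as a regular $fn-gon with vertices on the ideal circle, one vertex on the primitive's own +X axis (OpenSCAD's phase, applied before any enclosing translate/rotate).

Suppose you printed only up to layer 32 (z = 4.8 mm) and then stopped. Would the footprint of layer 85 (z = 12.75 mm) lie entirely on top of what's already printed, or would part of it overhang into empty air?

entirely on top

Compare the two slices. At z = 4.8: the cube (footprint 4.5×10) is included at this height (area 45.00 mm²); the cylinder at (8, 13) is not intersected at this z (z outside [5, 23]); After the difference (first − rest): none of the subtracted shapes is present at this height, so the 4.5×10 cube is unchanged — area = 45.00 mm². At z = 12.75: the 4.5×10 cube contributes its full rectangle (area 45.00 mm²); the r=10 cylinder at (8, 13) gives a regular 16-gon of circumradius 10 (constant along its height) (area = (16/2)·10.000²·sin(360°/16) = 306.15 mm²); After the difference (first − rest): starting from the 4.5×10 cube (45.00 mm²), the r=10 cylinder at (8, 13) partially overlaps it — only the 21.91 mm² overlap (of its 306.15 mm²) is removed, clipping the outline — area = 23.09 mm². Checking containment: the cross-section at z = 12.75 is a subset of the cross-section at z = 4.8.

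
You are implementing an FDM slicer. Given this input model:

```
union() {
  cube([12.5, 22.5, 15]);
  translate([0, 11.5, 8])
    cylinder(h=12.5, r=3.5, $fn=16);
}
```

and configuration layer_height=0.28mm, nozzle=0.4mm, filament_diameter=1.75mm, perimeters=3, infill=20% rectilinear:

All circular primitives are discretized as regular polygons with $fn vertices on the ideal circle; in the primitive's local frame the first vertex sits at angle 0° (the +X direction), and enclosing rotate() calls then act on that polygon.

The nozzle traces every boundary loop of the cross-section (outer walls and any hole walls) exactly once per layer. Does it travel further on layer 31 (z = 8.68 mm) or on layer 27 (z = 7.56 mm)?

Layer 31 (z = 8.68): the cube (footprint 12.5×22.5) is included at this height (perimeter 70.00 mm); the r=3.5 cylinder at (0, 11.5) contributes a regular 16-gon of circumradius 3.5 (perimeter = 2·16·3.500·sin(180°/16) = 21.85 mm); Combining (union): the regions partially overlap (shared area 18.75 mm²), so the edge portions inside another operand are dropped and the merged outline is re-measured after clipping — boundary = 73.93 mm. So its perimeter = 73.93 mm. Layer 27 (z = 7.56): the 12.5×22.5 cube contributes its full rectangle (perimeter 70.00 mm); the cylinder at (0, 11.5) is absent (z outside [8, 20.5]); Taking the union: only the 12.5×22.5 cube is present, so the union is just that shape — boundary = 70.00 mm. So its perimeter = 70.00 mm. Layer 31 is larger (73.93 vs 70.00 mm).

layer 31 (z = 8.68 mm)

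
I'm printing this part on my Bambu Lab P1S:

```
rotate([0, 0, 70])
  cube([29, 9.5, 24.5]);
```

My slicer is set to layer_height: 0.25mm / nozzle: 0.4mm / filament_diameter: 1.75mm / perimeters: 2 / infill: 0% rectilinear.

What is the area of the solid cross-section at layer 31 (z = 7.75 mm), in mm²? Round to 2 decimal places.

275.50 mm²

At z = 7.75 mm: the cube is present — its section is the full 29×9.5 rectangle (area 275.50 mm²); (whole slice rotated 70° about Z — lengths, areas and connectivity unchanged). Overall, the cross-section is a single solid region. Net area = 275.50 mm².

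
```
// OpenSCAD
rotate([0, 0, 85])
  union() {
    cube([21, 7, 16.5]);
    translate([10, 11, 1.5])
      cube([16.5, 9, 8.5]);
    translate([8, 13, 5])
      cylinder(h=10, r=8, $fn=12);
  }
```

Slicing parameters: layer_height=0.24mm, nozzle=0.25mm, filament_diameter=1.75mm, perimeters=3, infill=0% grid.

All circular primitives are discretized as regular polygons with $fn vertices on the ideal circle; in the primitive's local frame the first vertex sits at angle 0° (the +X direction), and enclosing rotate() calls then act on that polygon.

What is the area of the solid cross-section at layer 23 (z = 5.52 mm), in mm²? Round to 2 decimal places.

431.33 mm²

At z = 5.52 mm: the 21×7 cube contributes its full rectangle (area 147.00 mm²); the cube at (10, 11) is present — its section is the full 16.5×9 rectangle (area 148.50 mm²); the cylinder at (8, 13): section is a regular 12-gon, circumradius r=8 (area = (12/2)·8.000²·sin(360°/12) = 192.00 mm²); Taking the union: the regions partially overlap — summed areas 487.50 mm² minus the doubly-counted overlap 56.17 mm² gives 431.33 mm² — area = 431.33 mm²; (rotated 85° about Z; rotation is an isometry so areas/perimeters/island counts are preserved). Overall, the cross-section is a single solid region. Net area = 431.33 mm².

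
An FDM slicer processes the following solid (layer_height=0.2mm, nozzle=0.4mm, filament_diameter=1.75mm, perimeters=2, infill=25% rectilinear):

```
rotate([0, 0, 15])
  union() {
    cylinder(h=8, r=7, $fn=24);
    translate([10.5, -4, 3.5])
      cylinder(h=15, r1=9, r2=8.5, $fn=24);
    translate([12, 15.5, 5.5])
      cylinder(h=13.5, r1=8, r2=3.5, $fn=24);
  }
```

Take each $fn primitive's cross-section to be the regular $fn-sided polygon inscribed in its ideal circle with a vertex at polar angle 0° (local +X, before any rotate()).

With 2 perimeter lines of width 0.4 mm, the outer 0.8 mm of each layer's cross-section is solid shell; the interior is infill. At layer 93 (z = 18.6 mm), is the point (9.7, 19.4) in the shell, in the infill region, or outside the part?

At z = 18.6 mm: the cylinder is not intersected at this z (z outside [0, 8]); the cone at (10.5, -4) does not reach this height (z outside [3.5, 18.5]); the cone at (12, 15.5) contributes a regular 24-gon of circumradius 3.633 (interpolated between r1=8 and r2=3.5 at t=0.970); Merging all regions: only the cone at (12, 15.5) is present, so the union is just that shape — 1 connected region; (whole slice rotated 15° about Z — lengths, areas and connectivity unchanged). Overall, the cross-section is a single solid region. Undo the 15° rotation: the query point maps to (14.391, 16.228) in the un-rotated model frame. The nearest boundary edge runs (15.51, 16.44)→(15.15, 17.32); distance from the point to it = 1.11 mm. The point is inside the cross-section and 1.11 mm from the nearest boundary — more than the 0.8 mm shell width (2 × 0.4), so it's in the infill interior.

infill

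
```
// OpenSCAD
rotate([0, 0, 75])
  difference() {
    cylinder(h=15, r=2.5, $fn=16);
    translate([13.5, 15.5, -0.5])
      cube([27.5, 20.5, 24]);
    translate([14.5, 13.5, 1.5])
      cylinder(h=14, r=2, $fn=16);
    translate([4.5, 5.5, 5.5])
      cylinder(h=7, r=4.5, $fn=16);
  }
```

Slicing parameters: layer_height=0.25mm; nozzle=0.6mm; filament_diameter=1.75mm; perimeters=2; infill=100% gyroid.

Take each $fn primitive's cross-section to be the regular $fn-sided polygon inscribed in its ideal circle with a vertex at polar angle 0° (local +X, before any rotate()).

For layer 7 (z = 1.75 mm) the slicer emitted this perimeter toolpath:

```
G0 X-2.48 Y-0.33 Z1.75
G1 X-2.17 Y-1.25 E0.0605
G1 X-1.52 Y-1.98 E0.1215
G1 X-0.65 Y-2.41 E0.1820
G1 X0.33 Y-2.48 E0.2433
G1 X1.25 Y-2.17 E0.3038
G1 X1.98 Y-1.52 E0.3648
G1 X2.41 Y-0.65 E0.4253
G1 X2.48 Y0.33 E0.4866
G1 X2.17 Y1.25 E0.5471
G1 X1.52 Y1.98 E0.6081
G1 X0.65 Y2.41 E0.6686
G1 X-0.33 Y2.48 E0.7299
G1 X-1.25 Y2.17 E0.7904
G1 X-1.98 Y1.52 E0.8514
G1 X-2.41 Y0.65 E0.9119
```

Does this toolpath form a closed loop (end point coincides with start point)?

Start point (G0): (-2.48, -0.33). End point (last G1): the path does not return to the start — open.

no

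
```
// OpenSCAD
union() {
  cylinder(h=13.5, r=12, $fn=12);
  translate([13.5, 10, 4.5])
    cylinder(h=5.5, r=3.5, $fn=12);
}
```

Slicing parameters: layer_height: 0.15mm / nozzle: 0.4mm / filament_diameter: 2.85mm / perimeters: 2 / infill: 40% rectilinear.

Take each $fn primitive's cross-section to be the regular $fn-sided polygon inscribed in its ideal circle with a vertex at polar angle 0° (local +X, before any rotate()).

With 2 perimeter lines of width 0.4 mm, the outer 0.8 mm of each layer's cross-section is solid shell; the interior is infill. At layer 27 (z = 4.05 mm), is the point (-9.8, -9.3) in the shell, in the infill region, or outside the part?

outside

At z = 4.05 mm: the r=12 cylinder gives a regular 12-gon of circumradius 12 (constant along its height); the cylinder at (13.5, 10) is absent (z outside [4.5, 10]); Taking the union: only the r=12 cylinder is present, so the union is just that shape — 1 connected region. Overall, the cross-section is a single solid region. The nearest boundary edge runs (-10.39, -6.00)→(-6.00, -10.39); distance from the point to it = 1.91 mm. The point is not inside any of the regions above, so it lies outside the cross-section (1.91 mm from the nearest boundary).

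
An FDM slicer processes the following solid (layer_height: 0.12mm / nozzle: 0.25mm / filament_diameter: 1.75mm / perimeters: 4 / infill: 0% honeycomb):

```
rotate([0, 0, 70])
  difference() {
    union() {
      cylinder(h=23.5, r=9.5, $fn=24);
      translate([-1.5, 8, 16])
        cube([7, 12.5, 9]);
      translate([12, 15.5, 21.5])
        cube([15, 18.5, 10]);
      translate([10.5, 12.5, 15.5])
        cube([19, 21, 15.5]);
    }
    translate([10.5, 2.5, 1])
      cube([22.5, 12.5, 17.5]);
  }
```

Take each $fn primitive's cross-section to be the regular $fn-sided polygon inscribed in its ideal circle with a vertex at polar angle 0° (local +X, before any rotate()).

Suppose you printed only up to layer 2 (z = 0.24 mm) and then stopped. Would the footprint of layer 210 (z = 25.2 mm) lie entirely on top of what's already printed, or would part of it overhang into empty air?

part overhangs

Compare the two slices. At z = 0.24: the cylinder: section is a regular 24-gon, circumradius r=9.5 (area = (24/2)·9.500²·sin(360°/24) = 280.30 mm²); the cube at (-1.5, 8) does not reach this height (z outside [16, 25]); the cube at (12, 15.5) is absent (z outside [21.5, 31.5]); the cube at (10.5, 12.5) is not intersected at this z (z outside [15.5, 31]); Combining (union): only the r=9.5 cylinder is present, so the union is just that shape — area = 280.30 mm²; the cube at (10.5, 2.5) is absent (z outside [1, 18.5]); Taking the first minus the rest: none of the subtracted shapes is present at this height, so that combined region is unchanged — area = 280.30 mm²; (whole slice rotated 70° about Z — lengths, areas and connectivity unchanged). At z = 25.2: the cylinder does not reach this height (z outside [0, 23.5]); the cube at (-1.5, 8) is absent (z outside [16, 25]); the cube at (12, 15.5) (footprint 15×18.5) is included at this height (area 277.50 mm²); the cube at (10.5, 12.5) (footprint 19×21) is included at this height (area 399.00 mm²); Merging all regions: the regions partially overlap — summed areas 676.50 mm² minus the doubly-counted overlap 270.00 mm² gives 406.50 mm² — area = 406.50 mm²; the cube at (10.5, 2.5) is not intersected at this z (z outside [1, 18.5]); Taking the first minus the rest: none of the subtracted shapes is present at this height, so the result so far is unchanged — area = 406.50 mm²; (whole slice rotated 70° about Z — lengths, areas and connectivity unchanged). Checking containment: at z = 25.2 the cross-section extends beyond the z = 0.24 cross-section by about 406.50 mm².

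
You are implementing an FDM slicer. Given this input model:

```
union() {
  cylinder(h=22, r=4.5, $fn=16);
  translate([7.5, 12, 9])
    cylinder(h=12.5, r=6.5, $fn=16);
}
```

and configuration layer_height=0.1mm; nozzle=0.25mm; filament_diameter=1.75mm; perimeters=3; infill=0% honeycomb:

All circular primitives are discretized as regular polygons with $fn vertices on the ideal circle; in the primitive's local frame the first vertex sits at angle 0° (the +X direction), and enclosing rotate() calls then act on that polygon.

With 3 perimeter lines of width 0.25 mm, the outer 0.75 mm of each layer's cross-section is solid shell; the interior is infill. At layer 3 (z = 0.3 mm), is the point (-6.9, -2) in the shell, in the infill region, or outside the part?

outside

At z = 0.3 mm: the cylinder: section is a regular 16-gon, circumradius r=4.5; the cylinder at (7.5, 12) is absent (z outside [9, 21.5]); Taking the union: only the r=4.5 cylinder is present, so the union is just that shape — 1 connected region. Overall, the cross-section is a single solid region. The nearest boundary edge runs (-4.50, 0.00)→(-4.16, -1.72); distance from the point to it = 2.74 mm. The point is not inside any of the regions above, so it lies outside the cross-section (2.74 mm from the nearest boundary).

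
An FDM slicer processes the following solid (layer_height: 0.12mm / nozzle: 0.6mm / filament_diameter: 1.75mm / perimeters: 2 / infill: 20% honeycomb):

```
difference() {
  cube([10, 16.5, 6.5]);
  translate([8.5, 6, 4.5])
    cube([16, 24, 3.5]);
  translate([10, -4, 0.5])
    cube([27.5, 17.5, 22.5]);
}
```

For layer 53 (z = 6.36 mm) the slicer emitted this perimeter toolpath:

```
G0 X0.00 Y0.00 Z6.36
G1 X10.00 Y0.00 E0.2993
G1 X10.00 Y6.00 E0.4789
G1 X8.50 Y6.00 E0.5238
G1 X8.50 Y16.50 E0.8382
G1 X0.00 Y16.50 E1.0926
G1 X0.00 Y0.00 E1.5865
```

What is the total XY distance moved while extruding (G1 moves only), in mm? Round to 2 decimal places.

Sum the Euclidean lengths of each G1 segment: total = 53.00 mm.

53.00 mm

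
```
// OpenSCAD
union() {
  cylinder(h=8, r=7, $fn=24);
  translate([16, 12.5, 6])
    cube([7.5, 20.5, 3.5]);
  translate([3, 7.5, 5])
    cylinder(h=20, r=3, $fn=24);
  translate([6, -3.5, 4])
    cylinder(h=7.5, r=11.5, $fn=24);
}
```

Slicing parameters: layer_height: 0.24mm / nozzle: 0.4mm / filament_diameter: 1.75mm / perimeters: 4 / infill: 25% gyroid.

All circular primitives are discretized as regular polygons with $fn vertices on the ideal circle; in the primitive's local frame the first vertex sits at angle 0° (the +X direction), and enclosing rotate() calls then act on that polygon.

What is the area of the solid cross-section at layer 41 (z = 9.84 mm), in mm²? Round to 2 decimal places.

At z = 9.84 mm: the cylinder is not intersected at this z (z outside [0, 8]); the cube at (16, 12.5) is absent (z outside [6, 9.5]); the cylinder at (3, 7.5): section is a regular 24-gon, circumradius r=3 (area = (24/2)·3.000²·sin(360°/24) = 27.95 mm²); the r=11.5 cylinder at (6, -3.5) contributes a regular 24-gon of circumradius 11.5 (area = (24/2)·11.500²·sin(360°/24) = 410.75 mm²); Taking the union: the regions partially overlap — summed areas 438.70 mm² minus the doubly-counted overlap 13.39 mm² gives 425.31 mm² — area = 425.31 mm². Overall, the cross-section is a single solid region. Net area = 425.31 mm².

425.31 mm²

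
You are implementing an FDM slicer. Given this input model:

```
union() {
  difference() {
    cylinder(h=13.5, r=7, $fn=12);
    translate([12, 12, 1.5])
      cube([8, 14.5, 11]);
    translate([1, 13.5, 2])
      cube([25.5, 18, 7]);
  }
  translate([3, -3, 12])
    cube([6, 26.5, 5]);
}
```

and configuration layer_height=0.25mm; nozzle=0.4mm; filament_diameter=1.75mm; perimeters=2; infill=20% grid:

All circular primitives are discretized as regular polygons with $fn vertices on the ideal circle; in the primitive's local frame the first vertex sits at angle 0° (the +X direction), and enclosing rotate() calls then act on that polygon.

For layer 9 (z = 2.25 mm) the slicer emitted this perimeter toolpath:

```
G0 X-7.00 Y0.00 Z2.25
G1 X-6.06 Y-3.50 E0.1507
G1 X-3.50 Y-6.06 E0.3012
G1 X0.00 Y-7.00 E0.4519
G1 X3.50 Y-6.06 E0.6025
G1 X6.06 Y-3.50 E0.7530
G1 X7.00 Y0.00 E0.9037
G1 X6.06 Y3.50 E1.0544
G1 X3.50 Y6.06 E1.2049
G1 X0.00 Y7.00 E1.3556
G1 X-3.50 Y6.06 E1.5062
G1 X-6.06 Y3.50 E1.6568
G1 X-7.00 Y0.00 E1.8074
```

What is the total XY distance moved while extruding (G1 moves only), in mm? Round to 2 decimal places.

43.47 mm

Sum the Euclidean lengths of each G1 segment: total = 43.47 mm.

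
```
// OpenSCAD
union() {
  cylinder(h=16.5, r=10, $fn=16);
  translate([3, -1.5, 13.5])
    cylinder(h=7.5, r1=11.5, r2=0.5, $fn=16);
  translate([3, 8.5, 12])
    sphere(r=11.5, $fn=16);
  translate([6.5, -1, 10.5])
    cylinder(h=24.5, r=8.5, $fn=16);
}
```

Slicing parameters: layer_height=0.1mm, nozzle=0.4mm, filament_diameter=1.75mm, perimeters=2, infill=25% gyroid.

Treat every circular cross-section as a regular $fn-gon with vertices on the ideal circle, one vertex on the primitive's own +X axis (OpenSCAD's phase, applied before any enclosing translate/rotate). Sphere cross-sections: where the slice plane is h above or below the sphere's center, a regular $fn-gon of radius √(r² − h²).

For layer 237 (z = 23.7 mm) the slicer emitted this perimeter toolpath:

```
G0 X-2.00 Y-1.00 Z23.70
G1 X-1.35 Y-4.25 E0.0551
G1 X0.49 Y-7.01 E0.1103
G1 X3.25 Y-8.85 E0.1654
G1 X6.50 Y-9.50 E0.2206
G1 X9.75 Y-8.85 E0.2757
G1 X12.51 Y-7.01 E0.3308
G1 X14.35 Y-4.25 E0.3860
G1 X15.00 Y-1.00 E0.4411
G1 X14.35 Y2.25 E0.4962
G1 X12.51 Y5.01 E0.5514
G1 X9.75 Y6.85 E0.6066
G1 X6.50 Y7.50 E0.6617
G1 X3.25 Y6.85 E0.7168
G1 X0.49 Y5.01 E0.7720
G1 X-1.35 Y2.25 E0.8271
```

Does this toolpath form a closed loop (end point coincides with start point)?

Start point (G0): (-2.00, -1.00). End point (last G1): the path does not return to the start — open.

no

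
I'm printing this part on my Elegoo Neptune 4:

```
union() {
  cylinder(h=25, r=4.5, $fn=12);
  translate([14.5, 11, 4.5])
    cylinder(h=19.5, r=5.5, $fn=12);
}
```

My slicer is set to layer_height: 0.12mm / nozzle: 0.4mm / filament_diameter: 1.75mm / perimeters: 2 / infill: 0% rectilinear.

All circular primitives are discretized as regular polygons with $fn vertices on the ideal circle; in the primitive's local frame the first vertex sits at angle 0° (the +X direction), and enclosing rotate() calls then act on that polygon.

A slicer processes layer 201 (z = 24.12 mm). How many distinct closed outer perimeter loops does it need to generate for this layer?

1

At z = 24.12 mm: the cylinder: section is a regular 12-gon, circumradius r=4.5; the cylinder at (14.5, 11) does not reach this height (z outside [4.5, 24]); Merging all regions: only the r=4.5 cylinder is present, so the union is just that shape — 1 connected region. The result has 1 disconnected region.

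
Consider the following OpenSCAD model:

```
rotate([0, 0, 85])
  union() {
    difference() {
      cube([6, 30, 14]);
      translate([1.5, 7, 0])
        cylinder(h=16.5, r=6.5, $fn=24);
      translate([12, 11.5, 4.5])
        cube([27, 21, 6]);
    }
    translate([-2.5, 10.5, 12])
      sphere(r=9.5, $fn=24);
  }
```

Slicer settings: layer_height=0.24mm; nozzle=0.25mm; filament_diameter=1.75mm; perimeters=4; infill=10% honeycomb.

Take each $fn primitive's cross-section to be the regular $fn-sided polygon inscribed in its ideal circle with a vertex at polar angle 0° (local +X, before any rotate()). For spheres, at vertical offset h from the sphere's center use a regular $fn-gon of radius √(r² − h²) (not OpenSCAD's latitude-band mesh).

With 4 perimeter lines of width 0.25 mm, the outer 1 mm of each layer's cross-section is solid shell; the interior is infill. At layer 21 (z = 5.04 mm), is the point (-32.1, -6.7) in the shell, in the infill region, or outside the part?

outside

At z = 5.04 mm: the cube (footprint 6×30) is included at this height; the r=6.5 cylinder at (1.5, 7) contributes a regular 24-gon of circumradius 6.5; the cube at (12, 11.5) (footprint 27×21) is included at this height; After the difference (first − rest): starting from the 6×30 cube, the r=6.5 cylinder at (1.5, 7) partially overlaps it — only the 72.24 mm² overlap (of its 131.22 mm²) is removed, clipping the outline; the 27×21 cube at (12, 11.5) misses the remaining region (no effect) — 2 connected regions; the r=9.5 sphere at (-2.5, 10.5) contributes a regular 24-gon of circumradius √(9.5²−6.96²) = 6.466; Combining (union): the regions partially overlap (shared area 6.10 mm²), so overlapping operands fuse into one piece — 2 connected regions; (whole slice rotated 85° about Z — lengths, areas and connectivity unchanged). Overall, the cross-section has 2 separate islands. Undo the 85° rotation: the query point maps to (-9.472, 31.394) in the un-rotated model frame. The nearest boundary edge runs (0.00, 16.40)→(0.00, 30.00); distance from the point to it = 9.57 mm. The point is not inside any of the regions above, so it lies outside the cross-section (9.57 mm from the nearest boundary).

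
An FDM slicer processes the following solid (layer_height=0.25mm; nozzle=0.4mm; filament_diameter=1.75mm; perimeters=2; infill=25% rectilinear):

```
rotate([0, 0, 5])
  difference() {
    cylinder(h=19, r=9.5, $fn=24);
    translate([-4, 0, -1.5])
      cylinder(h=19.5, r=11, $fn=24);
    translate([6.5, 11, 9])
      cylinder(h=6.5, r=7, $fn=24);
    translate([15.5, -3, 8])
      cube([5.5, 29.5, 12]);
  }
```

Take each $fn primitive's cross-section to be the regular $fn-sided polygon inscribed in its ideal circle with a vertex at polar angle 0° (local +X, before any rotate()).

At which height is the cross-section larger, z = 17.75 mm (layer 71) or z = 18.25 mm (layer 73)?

layer 73 (z = 18.25 mm)

Layer 71 (z = 17.75): the r=9.5 cylinder contributes a regular 24-gon of circumradius 9.5 (area = (24/2)·9.500²·sin(360°/24) = 280.30 mm²); the cylinder at (-4, 0): section is a regular 24-gon, circumradius r=11 (area = (24/2)·11.000²·sin(360°/24) = 375.81 mm²); the cylinder at (6.5, 11) is not intersected at this z (z outside [9, 15.5]); the cube at (15.5, -3) (footprint 5.5×29.5) is included at this height (area 162.25 mm²); Taking the first minus the rest: starting from the r=9.5 cylinder (280.30 mm²), the r=11 cylinder at (-4, 0) partially overlaps it — only the 241.15 mm² overlap (of its 375.81 mm²) is removed, clipping the outline; the 5.5×29.5 cube at (15.5, -3) misses the remaining region (no effect) — area = 39.15 mm²; (whole slice rotated 5° about Z — lengths, areas and connectivity unchanged). So its area = 39.15 mm². Layer 73 (z = 18.25): the r=9.5 cylinder gives a regular 24-gon of circumradius 9.5 (constant along its height) (area = (24/2)·9.500²·sin(360°/24) = 280.30 mm²); the cylinder at (-4, 0) is not intersected at this z (z outside [-1.5, 18]); the cylinder at (6.5, 11) is not intersected at this z (z outside [9, 15.5]); the cube at (15.5, -3) is present — its section is the full 5.5×29.5 rectangle (area 162.25 mm²); After the difference (first − rest): starting from the r=9.5 cylinder (280.30 mm²), the 5.5×29.5 cube at (15.5, -3) misses the remaining region (no effect) — area = 280.30 mm²; (whole slice rotated 5° about Z — lengths, areas and connectivity unchanged). So its area = 280.30 mm². Layer 73 is larger (280.30 vs 39.15 mm²).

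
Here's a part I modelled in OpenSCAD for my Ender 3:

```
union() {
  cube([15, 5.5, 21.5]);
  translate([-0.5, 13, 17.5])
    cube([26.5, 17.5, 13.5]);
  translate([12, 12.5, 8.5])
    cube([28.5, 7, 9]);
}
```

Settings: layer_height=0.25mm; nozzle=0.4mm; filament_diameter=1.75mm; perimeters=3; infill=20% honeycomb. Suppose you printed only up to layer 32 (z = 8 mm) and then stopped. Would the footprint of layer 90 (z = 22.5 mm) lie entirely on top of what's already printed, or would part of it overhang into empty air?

part overhangs

Compare the two slices. At z = 8: the cube is present — its section is the full 15×5.5 rectangle (area 82.50 mm²); the cube at (-0.5, 13) does not reach this height (z outside [17.5, 31]); the cube at (12, 12.5) is not intersected at this z (z outside [8.5, 17.5]); Taking the union: only the 15×5.5 cube is present, so the union is just that shape — area = 82.50 mm². At z = 22.5: the cube is absent (z outside [0, 21.5]); the 26.5×17.5 cube at (-0.5, 13) contributes its full rectangle (area 463.75 mm²); the cube at (12, 12.5) does not reach this height (z outside [8.5, 17.5]); Merging all regions: only the 26.5×17.5 cube at (-0.5, 13) is present, so the union is just that shape — area = 463.75 mm². Checking containment: at z = 22.5 the cross-section extends beyond the z = 8 cross-section by about 463.75 mm².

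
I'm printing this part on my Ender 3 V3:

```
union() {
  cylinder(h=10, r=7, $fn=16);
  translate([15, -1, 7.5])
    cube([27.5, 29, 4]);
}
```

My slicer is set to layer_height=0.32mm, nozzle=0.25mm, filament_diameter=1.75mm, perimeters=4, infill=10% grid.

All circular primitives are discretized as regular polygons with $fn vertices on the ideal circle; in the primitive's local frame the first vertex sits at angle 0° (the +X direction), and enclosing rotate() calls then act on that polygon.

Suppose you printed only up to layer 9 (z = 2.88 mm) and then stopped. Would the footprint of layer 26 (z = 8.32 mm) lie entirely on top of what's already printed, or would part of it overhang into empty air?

part overhangs

Compare the two slices. At z = 2.88: the r=7 cylinder gives a regular 16-gon of circumradius 7 (constant along its height) (area = (16/2)·7.000²·sin(360°/16) = 150.01 mm²); the cube at (15, -1) is absent (z outside [7.5, 11.5]); Combining (union): only the r=7 cylinder is present, so the union is just that shape — area = 150.01 mm². At z = 8.32: the cylinder: section is a regular 16-gon, circumradius r=7 (area = (16/2)·7.000²·sin(360°/16) = 150.01 mm²); the cube at (15, -1) (footprint 27.5×29) is included at this height (area 797.50 mm²); Combining (union): the 2 present regions are separate (no shared area or edge), so areas and boundary lengths simply add and each stays a separate island — area = 947.51 mm². Checking containment: at z = 8.32 the cross-section extends beyond the z = 2.88 cross-section by about 797.50 mm².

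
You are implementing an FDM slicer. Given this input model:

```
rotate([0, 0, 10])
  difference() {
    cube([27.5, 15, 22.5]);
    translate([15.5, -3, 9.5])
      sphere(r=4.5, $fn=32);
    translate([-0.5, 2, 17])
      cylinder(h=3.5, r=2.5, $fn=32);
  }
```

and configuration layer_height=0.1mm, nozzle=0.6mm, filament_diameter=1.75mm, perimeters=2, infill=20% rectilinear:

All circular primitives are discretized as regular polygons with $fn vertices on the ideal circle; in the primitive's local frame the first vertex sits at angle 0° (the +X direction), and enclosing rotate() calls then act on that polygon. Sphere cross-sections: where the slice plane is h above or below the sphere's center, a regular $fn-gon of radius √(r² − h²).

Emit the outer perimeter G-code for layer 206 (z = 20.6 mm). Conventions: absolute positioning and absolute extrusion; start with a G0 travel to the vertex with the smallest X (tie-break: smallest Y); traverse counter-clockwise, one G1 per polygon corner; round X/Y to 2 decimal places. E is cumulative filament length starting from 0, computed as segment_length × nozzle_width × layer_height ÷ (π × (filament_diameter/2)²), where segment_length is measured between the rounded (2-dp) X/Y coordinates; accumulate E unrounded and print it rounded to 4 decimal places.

At z = 20.6 mm: the 27.5×15 cube contributes its full rectangle; the sphere at (15.5, -3) is absent (|z−center|=11.100 > r=4.5); the cylinder at (-0.5, 2) is absent (z outside [17, 20.5]); Taking the first minus the rest: none of the subtracted shapes is present at this height, so the 27.5×15 cube is unchanged — 1 connected region; (rotated 10° about Z; rotation is an isometry so areas/perimeters/island counts are preserved). The outline is a single polygon with 4 vertices. Extrusion per mm of travel: 0.6 × 0.1 / (π × 0.875²) = 0.024945. Accumulating E over each segment gives final E = 2.1201.

G0 X-2.60 Y14.77 Z20.60
G1 X0.00 Y0.00 E0.3741
G1 X27.08 Y4.78 E1.0601
G1 X24.48 Y19.55 E1.4342
G1 X-2.60 Y14.77 E2.1201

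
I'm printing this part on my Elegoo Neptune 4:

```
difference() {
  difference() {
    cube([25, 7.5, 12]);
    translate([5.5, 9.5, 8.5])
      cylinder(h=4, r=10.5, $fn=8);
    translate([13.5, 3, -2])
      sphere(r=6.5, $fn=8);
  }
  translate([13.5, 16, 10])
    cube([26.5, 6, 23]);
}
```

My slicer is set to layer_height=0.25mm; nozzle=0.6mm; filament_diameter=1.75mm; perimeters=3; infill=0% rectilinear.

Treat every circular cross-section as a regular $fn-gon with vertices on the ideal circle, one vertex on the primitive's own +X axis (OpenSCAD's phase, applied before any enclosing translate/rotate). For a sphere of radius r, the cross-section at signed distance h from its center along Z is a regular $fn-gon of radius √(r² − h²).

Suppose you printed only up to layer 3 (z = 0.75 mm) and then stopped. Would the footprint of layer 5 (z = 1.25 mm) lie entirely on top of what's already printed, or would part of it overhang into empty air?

Compare the two slices. At z = 0.75: the cube is present — its section is the full 25×7.5 rectangle (area 187.50 mm²); the cylinder at (5.5, 9.5) is not intersected at this z (z outside [8.5, 12.5]); the r=6.5 sphere at (13.5, 3) contributes a regular 8-gon of circumradius √(6.5²−2.75²) = 5.890 (area = (8/2)·5.890²·sin(360°/8) = 98.11 mm²); Subtracting the remaining from the first: starting from the 25×7.5 cube (187.50 mm²), the r=6.5 sphere at (13.5, 3) partially overlaps it — only the 76.00 mm² overlap (of its 98.11 mm²) is removed, clipping the outline — area = 111.50 mm²; the cube at (13.5, 16) is absent (z outside [10, 33]); Taking the first minus the rest: none of the subtracted shapes is present at this height, so that combined region is unchanged — area = 111.50 mm². At z = 1.25: the cube is present — its section is the full 25×7.5 rectangle (area 187.50 mm²); the cylinder at (5.5, 9.5) does not reach this height (z outside [8.5, 12.5]); the sphere at (13.5, 3): section is a regular 8-gon, circumradius = √(r²−h²) = √(6.5²−3.25²) = 5.629 (area = (8/2)·5.629²·sin(360°/8) = 89.63 mm²); After the difference (first − rest): starting from the 25×7.5 cube (187.50 mm²), the r=6.5 sphere at (13.5, 3) partially overlaps it — only the 71.78 mm² overlap (of its 89.63 mm²) is removed, clipping the outline — area = 115.72 mm²; the cube at (13.5, 16) is not intersected at this z (z outside [10, 33]); After the difference (first − rest): none of the subtracted shapes is present at this height, so that combined region is unchanged — area = 115.72 mm². Checking containment: at z = 1.25 the cross-section extends beyond the z = 0.75 cross-section by about 4.22 mm².

part overhangs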